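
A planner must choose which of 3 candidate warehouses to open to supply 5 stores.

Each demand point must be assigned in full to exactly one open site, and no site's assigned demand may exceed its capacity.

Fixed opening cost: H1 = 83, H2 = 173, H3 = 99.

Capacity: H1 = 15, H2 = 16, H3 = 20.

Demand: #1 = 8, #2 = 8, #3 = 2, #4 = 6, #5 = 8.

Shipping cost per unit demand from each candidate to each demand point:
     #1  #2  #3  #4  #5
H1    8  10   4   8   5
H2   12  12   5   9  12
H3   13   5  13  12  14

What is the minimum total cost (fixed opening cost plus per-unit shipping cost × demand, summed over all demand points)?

440

Open {H1, H3}; cheapest assignment that respects the capacities:
  H1 (cap 15, load 14): #4, #5 — cost 6×8 + 8×5 = 88
  H3 (cap 20, load 18): #1, #2, #3 — cost 8×13 + 8×5 + 2×13 = 170
  Shipping 258, fixed 182 → total 440.
  Any other capacity-feasible assignment to {H1, H3} ships for at least 258.
Compare {H2, H3}: its best feasible assignment gives total 576.
Compare {H1, H2, H3}: its best feasible assignment gives total 589.
Every other set of open sites that can feasibly serve all demand totals ≥ 576 even under its best assignment. Minimum: 440.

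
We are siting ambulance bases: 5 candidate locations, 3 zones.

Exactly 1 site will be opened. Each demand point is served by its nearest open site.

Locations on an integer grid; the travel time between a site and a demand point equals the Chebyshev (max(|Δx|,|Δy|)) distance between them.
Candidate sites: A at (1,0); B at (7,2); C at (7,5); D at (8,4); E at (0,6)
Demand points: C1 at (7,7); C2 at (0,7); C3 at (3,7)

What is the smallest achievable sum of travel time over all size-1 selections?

11

Open {E}.
  C1→E 7, C2→E 1, C3→E 3  ⇒ total 11.
Compare {C}: total 13.
Compare {D}: total 16.
No size-1 selection does better; minimum is 11.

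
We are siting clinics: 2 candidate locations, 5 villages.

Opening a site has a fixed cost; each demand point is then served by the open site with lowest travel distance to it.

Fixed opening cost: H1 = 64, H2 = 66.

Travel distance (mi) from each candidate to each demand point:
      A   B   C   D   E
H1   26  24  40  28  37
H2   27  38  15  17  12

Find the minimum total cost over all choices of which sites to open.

Open {H2}: assign each demand point to its cheapest open site.
  A→H2 27, B→H2 38, C→H2 15, D→H2 17, E→H2 12
  travel distance 109, fixed 66 → total 175.
Compare {H1}: travel distance 155 + fixed 64 = 219.
Compare {H1, H2}: travel distance 94 + fixed 130 = 224.

175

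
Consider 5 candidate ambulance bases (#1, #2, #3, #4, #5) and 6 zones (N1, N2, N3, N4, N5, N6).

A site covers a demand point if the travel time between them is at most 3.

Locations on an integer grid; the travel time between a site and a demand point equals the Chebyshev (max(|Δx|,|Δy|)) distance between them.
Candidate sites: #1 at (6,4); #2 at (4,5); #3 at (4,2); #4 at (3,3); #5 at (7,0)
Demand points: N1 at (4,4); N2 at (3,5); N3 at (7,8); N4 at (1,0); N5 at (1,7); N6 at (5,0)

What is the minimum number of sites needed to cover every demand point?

2

Coverage sets (demand points within 3 of each site):
  #1: {N1, N2}
  #2: {N1, N2, N3, N5}
  #3: {N1, N2, N4, N6}
  #4: {N1, N2, N4, N6}
  #5: {N6}
No single site covers all 6 demand points.
But {#2, #3} covers everything, so the minimum is 2.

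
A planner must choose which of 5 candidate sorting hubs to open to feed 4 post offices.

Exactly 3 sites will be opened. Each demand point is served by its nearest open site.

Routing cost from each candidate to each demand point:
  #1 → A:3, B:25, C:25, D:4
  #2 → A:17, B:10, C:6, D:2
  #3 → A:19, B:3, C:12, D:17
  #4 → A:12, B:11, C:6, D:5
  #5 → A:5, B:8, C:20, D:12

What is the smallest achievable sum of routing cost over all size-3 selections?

14

Open {#1, #2, #3}.
  A→#1 3, B→#3 3, C→#2 6, D→#2 2  ⇒ total 14.
Compare {#1, #3, #4}: total 16.
Compare {#2, #3, #5}: total 16.
No size-3 selection does better; minimum is 14.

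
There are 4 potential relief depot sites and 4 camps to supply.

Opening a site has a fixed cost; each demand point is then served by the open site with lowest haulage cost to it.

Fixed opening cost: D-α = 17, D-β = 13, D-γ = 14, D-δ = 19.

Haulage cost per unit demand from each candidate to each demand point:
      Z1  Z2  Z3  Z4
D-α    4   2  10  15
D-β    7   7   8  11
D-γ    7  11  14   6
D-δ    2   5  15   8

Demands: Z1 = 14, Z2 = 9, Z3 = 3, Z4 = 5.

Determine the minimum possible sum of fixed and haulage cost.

152

Open {D-α, D-δ}: assign each demand point to its cheapest open site.
  Z1→D-δ 14×2=28, Z2→D-α 9×2=18, Z3→D-α 3×10=30, Z4→D-δ 5×8=40
  haulage cost 116, fixed 36 → total 152.
Compare {D-α, D-γ, D-δ}: haulage cost 106 + fixed 50 = 156.
Compare {D-α, D-β, D-δ}: haulage cost 110 + fixed 49 = 159.
Compare {D-α, D-β, D-γ, D-δ}: haulage cost 100 + fixed 63 = 163.
All other subsets cost ≥ 156. Minimum total cost: 152.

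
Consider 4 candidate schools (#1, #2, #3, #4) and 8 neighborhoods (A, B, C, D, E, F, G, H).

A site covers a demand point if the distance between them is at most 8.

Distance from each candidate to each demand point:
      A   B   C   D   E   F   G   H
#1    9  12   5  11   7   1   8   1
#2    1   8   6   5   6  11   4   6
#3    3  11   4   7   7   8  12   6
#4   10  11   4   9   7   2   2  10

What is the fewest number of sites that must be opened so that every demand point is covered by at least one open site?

2

Coverage sets (demand points within 8 of each site):
  #1: {C, E, F, G, H}
  #2: {A, B, C, D, E, G, H}
  #3: {A, C, D, E, F, H}
  #4: {C, E, F, G}
No single site covers all 8 demand points.
But {#1, #2} covers everything, so the minimum is 2.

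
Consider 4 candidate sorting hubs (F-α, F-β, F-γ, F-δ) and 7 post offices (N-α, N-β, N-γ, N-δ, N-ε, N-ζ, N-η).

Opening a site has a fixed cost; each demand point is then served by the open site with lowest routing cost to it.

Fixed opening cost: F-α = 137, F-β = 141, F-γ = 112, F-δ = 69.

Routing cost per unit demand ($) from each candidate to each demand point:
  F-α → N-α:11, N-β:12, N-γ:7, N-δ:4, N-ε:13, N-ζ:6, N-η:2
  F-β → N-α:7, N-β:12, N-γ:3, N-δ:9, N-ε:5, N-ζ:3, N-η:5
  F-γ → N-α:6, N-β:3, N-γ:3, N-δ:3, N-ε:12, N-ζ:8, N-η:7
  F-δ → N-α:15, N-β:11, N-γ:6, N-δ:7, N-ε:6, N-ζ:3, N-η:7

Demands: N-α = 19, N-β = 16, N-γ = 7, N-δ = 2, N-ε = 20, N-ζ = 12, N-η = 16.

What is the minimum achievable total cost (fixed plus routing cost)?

Open {F-γ, F-δ}: assign each demand point to its cheapest open site.
  N-α→F-γ 19×6=114, N-β→F-γ 16×3=48, N-γ→F-γ 7×3=21, N-δ→F-γ 2×3=6, N-ε→F-δ 20×6=120, N-ζ→F-δ 12×3=36, N-η→F-γ 16×7=112
  routing cost 457, fixed 181 → total 638.
Compare {F-β, F-γ}: routing cost 405 + fixed 253 = 658.
Compare {F-α, F-γ, F-δ}: routing cost 377 + fixed 318 = 695.
Compare {F-β}: routing cost 580 + fixed 141 = 721.
All other subsets cost ≥ 658. Minimum total cost: 638.

638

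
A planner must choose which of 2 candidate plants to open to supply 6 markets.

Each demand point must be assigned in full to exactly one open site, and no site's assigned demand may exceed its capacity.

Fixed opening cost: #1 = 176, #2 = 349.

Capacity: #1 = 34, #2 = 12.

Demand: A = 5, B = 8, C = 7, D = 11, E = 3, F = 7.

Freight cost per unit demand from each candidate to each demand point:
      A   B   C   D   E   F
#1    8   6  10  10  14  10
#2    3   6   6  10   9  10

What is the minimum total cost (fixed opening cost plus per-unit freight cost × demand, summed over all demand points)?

Open {#1, #2}; cheapest assignment that respects the capacities:
  #1 (cap 34, load 29): B, D, E, F — cost 8×6 + 11×10 + 3×14 + 7×10 = 270
  #2 (cap 12, load 12): A, C — cost 5×3 + 7×6 = 57
  Shipping 327, fixed 525 → total 852.
  Any other capacity-feasible assignment to {#1, #2} ships for at least 327.
Total demand is 41 and no other set of sites has combined capacity ≥ 41, so {#1, #2} is the only feasible choice of open sites. Minimum: 852.

852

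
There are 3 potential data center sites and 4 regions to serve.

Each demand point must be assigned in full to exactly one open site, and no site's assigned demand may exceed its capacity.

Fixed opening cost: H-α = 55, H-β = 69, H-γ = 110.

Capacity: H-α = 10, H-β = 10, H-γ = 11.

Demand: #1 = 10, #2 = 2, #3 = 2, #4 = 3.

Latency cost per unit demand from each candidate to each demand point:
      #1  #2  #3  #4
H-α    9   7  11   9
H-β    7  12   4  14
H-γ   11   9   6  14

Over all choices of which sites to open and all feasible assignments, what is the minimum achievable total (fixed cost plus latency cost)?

257

Open {H-α, H-β}; cheapest assignment that respects the capacities:
  H-α (cap 10, load 7): #2, #3, #4 — cost 2×7 + 2×11 + 3×9 = 63
  H-β (cap 10, load 10): #1 — cost 10×7 = 70
  Shipping 133, fixed 124 → total 257.
  Any other capacity-feasible assignment to {H-α, H-β} ships for at least 133.
Compare {H-β, H-γ}: its best feasible assignment gives total 321.
Compare {H-α, H-γ}: its best feasible assignment gives total 327.
Every other set of open sites that can feasibly serve all demand totals ≥ 321 even under its best assignment. Minimum: 257.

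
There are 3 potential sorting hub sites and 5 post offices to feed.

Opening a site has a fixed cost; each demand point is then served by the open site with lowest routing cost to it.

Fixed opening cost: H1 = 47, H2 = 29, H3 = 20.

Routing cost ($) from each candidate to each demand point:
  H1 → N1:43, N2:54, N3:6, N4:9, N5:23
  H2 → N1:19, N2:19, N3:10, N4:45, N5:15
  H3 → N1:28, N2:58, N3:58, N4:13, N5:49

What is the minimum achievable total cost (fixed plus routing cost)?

Open {H2, H3}: assign each demand point to its cheapest open site.
  N1→H2 19, N2→H2 19, N3→H2 10, N4→H3 13, N5→H2 15
  routing cost 76, fixed 49 → total 125.
Compare {H2}: routing cost 108 + fixed 29 = 137.
Compare {H1, H2}: routing cost 68 + fixed 76 = 144.
Compare {H1, H2, H3}: routing cost 68 + fixed 96 = 164.
All other subsets cost ≥ 137. Minimum total cost: 125.

125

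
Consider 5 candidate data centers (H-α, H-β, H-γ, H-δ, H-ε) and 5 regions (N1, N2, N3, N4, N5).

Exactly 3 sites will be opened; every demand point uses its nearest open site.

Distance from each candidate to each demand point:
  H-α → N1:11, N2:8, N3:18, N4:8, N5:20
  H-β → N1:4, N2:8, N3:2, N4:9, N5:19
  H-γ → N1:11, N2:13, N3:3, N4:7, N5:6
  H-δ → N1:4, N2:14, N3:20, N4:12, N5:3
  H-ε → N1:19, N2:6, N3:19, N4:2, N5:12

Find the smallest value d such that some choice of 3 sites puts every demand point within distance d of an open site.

Open {H-β, H-γ, H-ε}.
  Farthest demand point is N2 at distance 6 (to H-ε); all others are ≤ 6.
With {H-β, H-δ, H-ε} the worst case is 6.
With {H-γ, H-δ, H-ε} the worst case is 6.
No size-3 selection achieves below 6.

6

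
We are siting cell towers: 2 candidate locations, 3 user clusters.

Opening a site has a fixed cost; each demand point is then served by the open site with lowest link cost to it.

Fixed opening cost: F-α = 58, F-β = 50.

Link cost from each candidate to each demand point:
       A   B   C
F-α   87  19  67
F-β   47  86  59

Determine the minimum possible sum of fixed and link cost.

Open {F-α}: assign each demand point to its cheapest open site.
  A→F-α 87, B→F-α 19, C→F-α 67
  link cost 173, fixed 58 → total 231.
Compare {F-α, F-β}: link cost 125 + fixed 108 = 233.
Compare {F-β}: link cost 192 + fixed 50 = 242.

231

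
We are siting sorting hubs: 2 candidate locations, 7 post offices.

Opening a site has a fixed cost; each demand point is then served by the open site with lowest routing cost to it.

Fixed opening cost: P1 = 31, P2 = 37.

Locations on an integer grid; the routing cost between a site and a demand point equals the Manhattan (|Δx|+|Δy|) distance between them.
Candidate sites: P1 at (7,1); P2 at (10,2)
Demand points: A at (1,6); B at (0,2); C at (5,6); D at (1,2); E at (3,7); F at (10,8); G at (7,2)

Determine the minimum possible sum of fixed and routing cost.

Open {P1}: assign each demand point to its cheapest open site.
  A→P1 11, B→P1 8, C→P1 7, D→P1 7, E→P1 10, F→P1 10, G→P1 1
  routing cost 54, fixed 31 → total 85.
Compare {P2}: routing cost 62 + fixed 37 = 99.
Compare {P1, P2}: routing cost 50 + fixed 68 = 118.

85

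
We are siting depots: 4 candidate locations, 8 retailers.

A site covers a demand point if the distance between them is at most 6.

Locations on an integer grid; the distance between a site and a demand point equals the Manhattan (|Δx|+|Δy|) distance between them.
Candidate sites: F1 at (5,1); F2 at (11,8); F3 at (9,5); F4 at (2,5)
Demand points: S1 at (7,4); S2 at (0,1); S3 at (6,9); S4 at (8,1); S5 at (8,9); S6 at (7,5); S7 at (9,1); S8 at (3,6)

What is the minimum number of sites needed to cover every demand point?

3

Coverage sets (demand points within 6 of each site):
  F1: {S1, S2, S4, S6, S7}
  F2: {S3, S5}
  F3: {S1, S4, S5, S6, S7}
  F4: {S1, S2, S6, S8}
No 2 sites suffice: every size-2 union leaves at least one demand point uncovered.
But {F1, F2, F4} covers everything, so the minimum is 3.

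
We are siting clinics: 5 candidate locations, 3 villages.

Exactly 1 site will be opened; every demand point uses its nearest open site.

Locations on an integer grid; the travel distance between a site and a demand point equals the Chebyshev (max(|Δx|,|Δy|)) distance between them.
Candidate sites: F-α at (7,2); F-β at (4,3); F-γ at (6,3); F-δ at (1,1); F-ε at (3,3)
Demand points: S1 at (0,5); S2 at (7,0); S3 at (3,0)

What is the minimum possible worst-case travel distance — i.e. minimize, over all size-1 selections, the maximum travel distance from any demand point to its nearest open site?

4

Open {F-β}.
  Farthest demand point is S1 at travel distance 4 (to F-β); all others are ≤ 4.
With {F-ε} the worst case is 4.
With {F-γ} the worst case is 6.
No size-1 selection achieves below 4.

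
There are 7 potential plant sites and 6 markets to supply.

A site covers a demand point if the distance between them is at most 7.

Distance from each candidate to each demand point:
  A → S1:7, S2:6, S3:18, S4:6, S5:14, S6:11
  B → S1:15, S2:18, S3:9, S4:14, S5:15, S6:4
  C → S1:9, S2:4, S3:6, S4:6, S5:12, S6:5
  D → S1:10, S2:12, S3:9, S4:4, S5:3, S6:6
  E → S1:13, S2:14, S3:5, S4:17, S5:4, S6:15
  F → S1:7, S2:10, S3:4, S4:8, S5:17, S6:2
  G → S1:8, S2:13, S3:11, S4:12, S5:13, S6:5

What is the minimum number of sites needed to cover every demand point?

3

Coverage sets (demand points within 7 of each site):
  A: {S1, S2, S4}
  B: {S6}
  C: {S2, S3, S4, S6}
  D: {S4, S5, S6}
  E: {S3, S5}
  F: {S1, S3, S6}
  G: {S6}
No 2 sites suffice: every size-2 union leaves at least one demand point uncovered.
But {A, B, E} covers everything, so the minimum is 3.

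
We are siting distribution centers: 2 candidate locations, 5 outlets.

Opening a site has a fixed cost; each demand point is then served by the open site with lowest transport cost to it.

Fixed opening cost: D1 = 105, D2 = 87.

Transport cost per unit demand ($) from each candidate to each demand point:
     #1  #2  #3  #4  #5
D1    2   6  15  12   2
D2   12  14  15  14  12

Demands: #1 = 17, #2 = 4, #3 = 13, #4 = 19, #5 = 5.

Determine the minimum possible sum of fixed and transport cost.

Open {D1}: assign each demand point to its cheapest open site.
  #1→D1 17×2=34, #2→D1 4×6=24, #3→D1 13×15=195, #4→D1 19×12=228, #5→D1 5×2=10
  transport cost 491, fixed 105 → total 596.
Compare {D1, D2}: transport cost 491 + fixed 192 = 683.
Compare {D2}: transport cost 781 + fixed 87 = 868.

596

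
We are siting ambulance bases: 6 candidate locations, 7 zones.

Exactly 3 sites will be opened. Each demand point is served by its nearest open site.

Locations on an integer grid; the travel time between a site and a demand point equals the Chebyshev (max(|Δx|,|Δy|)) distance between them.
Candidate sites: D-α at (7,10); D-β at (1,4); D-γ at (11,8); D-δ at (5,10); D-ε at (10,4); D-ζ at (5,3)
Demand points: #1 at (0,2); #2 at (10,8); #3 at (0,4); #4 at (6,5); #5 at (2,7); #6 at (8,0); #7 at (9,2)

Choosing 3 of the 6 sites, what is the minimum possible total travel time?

Open {D-β, D-γ, D-ζ}.
  #1→D-β 2, #2→D-γ 1, #3→D-β 1, #4→D-ζ 2, #5→D-β 3, #6→D-ζ 3, #7→D-ζ 4  ⇒ total 16.
Compare {D-β, D-γ, D-ε}: total 17.
Compare {D-β, D-ε, D-ζ}: total 17.
No size-3 selection does better; minimum is 16.

16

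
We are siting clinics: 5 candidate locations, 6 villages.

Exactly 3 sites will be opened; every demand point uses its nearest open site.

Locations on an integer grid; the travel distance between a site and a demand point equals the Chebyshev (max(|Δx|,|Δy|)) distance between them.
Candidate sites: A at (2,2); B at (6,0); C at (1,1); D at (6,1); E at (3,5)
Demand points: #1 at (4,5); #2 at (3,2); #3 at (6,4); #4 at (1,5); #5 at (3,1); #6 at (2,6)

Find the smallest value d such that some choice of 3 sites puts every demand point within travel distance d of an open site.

Open {A, B, E}.
  Farthest demand point is #3 at travel distance 3 (to E); all others are ≤ 3.
With {A, C, E} the worst case is 3.
With {A, D, E} the worst case is 3.
No size-3 selection achieves below 3.

3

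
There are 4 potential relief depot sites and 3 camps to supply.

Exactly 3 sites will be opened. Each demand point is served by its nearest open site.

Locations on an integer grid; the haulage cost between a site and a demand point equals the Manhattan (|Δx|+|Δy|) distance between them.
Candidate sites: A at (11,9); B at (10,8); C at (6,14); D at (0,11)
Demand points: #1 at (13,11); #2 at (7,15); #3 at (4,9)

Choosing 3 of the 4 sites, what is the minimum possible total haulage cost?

12

Open {A, C, D}.
  #1→A 4, #2→C 2, #3→D 6  ⇒ total 12.
Compare {A, B, C}: total 13.
Compare {B, C, D}: total 14.
No size-3 selection does better; minimum is 12.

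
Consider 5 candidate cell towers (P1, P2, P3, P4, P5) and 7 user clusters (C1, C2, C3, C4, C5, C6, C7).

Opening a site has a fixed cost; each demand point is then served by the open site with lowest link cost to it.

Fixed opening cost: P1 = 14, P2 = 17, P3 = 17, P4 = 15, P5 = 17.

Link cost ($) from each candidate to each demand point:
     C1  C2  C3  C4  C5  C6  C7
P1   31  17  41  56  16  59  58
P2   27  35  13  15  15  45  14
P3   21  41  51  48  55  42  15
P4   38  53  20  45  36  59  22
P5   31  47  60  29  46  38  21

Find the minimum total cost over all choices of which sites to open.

Open {P1, P2}: assign each demand point to its cheapest open site.
  C1→P2 27, C2→P1 17, C3→P2 13, C4→P2 15, C5→P2 15, C6→P2 45, C7→P2 14
  link cost 146, fixed 31 → total 177.
Compare {P2}: link cost 164 + fixed 17 = 181.
Compare {P1, P2, P3}: link cost 137 + fixed 48 = 185.
Compare {P1, P2, P5}: link cost 139 + fixed 48 = 187.
All other subsets cost ≥ 181. Minimum total cost: 177.

177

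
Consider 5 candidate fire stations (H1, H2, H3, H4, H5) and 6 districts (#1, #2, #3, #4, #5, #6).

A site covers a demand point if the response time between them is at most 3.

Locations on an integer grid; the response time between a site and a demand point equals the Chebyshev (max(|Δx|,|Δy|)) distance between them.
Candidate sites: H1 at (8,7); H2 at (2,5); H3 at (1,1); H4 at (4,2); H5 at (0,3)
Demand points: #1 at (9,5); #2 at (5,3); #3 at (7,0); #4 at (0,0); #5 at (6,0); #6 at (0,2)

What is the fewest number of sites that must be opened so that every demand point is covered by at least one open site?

Coverage sets (demand points within 3 of each site):
  H1: {#1}
  H2: {#2, #6}
  H3: {#4, #6}
  H4: {#2, #3, #5}
  H5: {#4, #6}
No 2 sites suffice: every size-2 union leaves at least one demand point uncovered.
But {H1, H3, H4} covers everything, so the minimum is 3.

3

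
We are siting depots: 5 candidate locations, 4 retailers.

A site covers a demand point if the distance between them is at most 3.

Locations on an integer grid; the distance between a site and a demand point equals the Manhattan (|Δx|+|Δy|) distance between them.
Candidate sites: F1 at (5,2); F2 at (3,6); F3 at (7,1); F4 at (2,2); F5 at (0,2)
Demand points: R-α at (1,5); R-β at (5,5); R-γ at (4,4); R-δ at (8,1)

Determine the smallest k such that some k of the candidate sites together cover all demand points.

Coverage sets (demand points within 3 of each site):
  F1: {R-β, R-γ}
  F2: {R-α, R-β, R-γ}
  F3: {R-δ}
  F4: {}
  F5: {}
No single site covers all 4 demand points.
But {F2, F3} covers everything, so the minimum is 2.

2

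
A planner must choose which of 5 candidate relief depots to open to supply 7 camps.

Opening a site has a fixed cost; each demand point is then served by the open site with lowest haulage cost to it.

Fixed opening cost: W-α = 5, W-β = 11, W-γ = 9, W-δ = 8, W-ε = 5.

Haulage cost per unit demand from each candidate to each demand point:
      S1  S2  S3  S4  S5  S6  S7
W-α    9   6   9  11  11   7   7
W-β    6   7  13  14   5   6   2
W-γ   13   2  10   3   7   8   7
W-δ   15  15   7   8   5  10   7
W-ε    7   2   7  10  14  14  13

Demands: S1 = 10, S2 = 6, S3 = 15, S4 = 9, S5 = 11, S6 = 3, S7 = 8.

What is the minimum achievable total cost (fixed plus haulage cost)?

Open {W-β, W-γ, W-ε}: assign each demand point to its cheapest open site.
  S1→W-β 10×6=60, S2→W-γ 6×2=12, S3→W-ε 15×7=105, S4→W-γ 9×3=27, S5→W-β 11×5=55, S6→W-β 3×6=18, S7→W-β 8×2=16
  haulage cost 293, fixed 25 → total 318.
Compare {W-β, W-γ, W-δ}: haulage cost 293 + fixed 28 = 321.
Compare {W-α, W-β, W-γ, W-ε}: haulage cost 293 + fixed 30 = 323.
Compare {W-α, W-β, W-γ, W-δ}: haulage cost 293 + fixed 33 = 326.
All other subsets cost ≥ 321. Minimum total cost: 318.

318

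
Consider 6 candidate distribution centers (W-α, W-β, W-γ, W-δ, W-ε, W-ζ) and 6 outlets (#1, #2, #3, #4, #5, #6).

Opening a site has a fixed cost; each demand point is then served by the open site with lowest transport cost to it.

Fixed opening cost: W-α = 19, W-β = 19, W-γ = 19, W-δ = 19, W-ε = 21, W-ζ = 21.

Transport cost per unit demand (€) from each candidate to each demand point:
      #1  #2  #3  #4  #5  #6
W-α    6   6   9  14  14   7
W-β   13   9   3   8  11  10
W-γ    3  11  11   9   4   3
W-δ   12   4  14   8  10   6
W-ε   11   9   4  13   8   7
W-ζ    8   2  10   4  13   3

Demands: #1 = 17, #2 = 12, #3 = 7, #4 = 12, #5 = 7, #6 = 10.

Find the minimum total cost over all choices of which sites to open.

261

Open {W-β, W-γ, W-ζ}: assign each demand point to its cheapest open site.
  #1→W-γ 17×3=51, #2→W-ζ 12×2=24, #3→W-β 7×3=21, #4→W-ζ 12×4=48, #5→W-γ 7×4=28, #6→W-γ 10×3=30
  transport cost 202, fixed 59 → total 261.
Compare {W-γ, W-ε, W-ζ}: transport cost 209 + fixed 61 = 270.
Compare {W-α, W-β, W-γ, W-ζ}: transport cost 202 + fixed 78 = 280.
Compare {W-β, W-γ, W-δ, W-ζ}: transport cost 202 + fixed 78 = 280.
All other subsets cost ≥ 270. Minimum total cost: 261.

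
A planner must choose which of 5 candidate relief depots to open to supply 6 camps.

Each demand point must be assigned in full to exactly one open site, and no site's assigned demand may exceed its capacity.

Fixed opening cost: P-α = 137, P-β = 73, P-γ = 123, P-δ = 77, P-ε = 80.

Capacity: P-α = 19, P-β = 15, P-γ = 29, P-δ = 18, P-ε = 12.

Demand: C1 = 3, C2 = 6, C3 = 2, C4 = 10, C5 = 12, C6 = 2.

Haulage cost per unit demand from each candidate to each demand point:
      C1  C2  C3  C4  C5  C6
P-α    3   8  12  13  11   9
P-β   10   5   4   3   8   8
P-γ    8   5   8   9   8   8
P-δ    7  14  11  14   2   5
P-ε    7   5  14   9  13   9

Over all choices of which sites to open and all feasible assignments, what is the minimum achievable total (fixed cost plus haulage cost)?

Open {P-β, P-δ, P-ε}; cheapest assignment that respects the capacities:
  P-β (cap 15, load 12): C3, C4 — cost 2×4 + 10×3 = 38
  P-δ (cap 18, load 17): C1, C5, C6 — cost 3×7 + 12×2 + 2×5 = 55
  P-ε (cap 12, load 6): C2 — cost 6×5 = 30
  Shipping 123, fixed 230 → total 353.
  Any other capacity-feasible assignment to {P-β, P-δ, P-ε} ships for at least 123.
Compare {P-γ, P-δ}: its best feasible assignment gives total 391.
Compare {P-β, P-γ, P-δ}: its best feasible assignment gives total 396.
Every other set of open sites that can feasibly serve all demand totals ≥ 391 even under its best assignment. Minimum: 353.

353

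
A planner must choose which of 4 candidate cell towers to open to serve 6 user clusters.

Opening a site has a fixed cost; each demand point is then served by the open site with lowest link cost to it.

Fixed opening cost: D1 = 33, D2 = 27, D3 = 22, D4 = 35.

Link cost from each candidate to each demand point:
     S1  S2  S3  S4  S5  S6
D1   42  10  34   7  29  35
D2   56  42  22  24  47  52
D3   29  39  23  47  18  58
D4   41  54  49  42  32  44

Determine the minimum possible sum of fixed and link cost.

177

Open {D1, D3}: assign each demand point to its cheapest open site.
  S1→D3 29, S2→D1 10, S3→D3 23, S4→D1 7, S5→D3 18, S6→D1 35
  link cost 122, fixed 55 → total 177.
Compare {D1}: link cost 157 + fixed 33 = 190.
Compare {D1, D2, D3}: link cost 121 + fixed 82 = 203.
Compare {D1, D2}: link cost 145 + fixed 60 = 205.
All other subsets cost ≥ 190. Minimum total cost: 177.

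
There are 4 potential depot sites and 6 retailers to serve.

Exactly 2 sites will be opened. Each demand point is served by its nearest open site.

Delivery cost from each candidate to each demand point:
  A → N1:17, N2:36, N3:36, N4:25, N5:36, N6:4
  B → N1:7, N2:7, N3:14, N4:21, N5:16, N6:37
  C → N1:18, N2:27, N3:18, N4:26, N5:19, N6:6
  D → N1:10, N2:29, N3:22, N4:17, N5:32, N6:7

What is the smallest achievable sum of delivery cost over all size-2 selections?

68

Open {B, D}.
  N1→B 7, N2→B 7, N3→B 14, N4→D 17, N5→B 16, N6→D 7  ⇒ total 68.
Compare {A, B}: total 69.
Compare {B, C}: total 71.
No size-2 selection does better; minimum is 68.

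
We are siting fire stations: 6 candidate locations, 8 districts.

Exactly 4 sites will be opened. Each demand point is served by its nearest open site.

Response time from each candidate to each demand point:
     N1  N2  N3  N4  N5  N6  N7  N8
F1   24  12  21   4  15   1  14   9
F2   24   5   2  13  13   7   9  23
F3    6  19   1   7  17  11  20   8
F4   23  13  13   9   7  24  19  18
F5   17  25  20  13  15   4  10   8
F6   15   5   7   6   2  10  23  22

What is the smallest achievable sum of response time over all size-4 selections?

Open {F1, F2, F3, F6}.
  N1→F3 6, N2→F2 5, N3→F3 1, N4→F1 4, N5→F6 2, N6→F1 1, N7→F2 9, N8→F3 8  ⇒ total 36.
Compare {F1, F3, F5, F6}: total 37.
Compare {F1, F2, F3, F4}: total 41.
No size-4 selection does better; minimum is 36.

36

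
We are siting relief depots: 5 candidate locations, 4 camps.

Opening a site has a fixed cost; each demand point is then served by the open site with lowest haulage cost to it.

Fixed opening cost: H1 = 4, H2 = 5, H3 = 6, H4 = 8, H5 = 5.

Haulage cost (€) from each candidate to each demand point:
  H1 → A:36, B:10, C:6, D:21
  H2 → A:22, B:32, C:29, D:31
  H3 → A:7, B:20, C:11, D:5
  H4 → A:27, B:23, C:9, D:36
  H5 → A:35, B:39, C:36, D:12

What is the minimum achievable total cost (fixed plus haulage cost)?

38

Open {H1, H3}: assign each demand point to its cheapest open site.
  A→H3 7, B→H1 10, C→H1 6, D→H3 5
  haulage cost 28, fixed 10 → total 38.
Compare {H1, H2, H3}: haulage cost 28 + fixed 15 = 43.
Compare {H1, H3, H5}: haulage cost 28 + fixed 15 = 43.
Compare {H1, H3, H4}: haulage cost 28 + fixed 18 = 46.
All other subsets cost ≥ 43. Minimum total cost: 38.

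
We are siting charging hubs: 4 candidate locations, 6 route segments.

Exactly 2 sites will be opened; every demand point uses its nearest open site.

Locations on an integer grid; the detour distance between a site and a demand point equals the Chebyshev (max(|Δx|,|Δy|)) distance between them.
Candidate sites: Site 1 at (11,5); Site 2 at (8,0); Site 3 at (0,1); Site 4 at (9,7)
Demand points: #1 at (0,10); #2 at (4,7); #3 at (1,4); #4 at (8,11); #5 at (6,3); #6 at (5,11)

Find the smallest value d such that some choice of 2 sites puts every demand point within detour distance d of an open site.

Open {Site 1, Site 3}.
  Farthest demand point is #1 at detour distance 9 (to Site 3); all others are ≤ 9.
With {Site 1, Site 4} the worst case is 9.
With {Site 2, Site 4} the worst case is 9.
No size-2 selection achieves below 9.

9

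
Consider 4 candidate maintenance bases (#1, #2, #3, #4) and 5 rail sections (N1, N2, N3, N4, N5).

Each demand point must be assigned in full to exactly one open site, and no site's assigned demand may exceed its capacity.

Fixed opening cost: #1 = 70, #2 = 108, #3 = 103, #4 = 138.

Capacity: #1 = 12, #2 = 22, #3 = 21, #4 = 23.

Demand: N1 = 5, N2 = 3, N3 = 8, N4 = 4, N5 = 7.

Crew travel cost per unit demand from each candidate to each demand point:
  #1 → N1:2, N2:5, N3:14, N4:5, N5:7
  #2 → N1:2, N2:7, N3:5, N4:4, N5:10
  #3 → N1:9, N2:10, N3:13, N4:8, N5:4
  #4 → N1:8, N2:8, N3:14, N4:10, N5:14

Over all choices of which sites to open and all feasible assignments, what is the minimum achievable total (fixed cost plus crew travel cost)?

Open {#1, #2}; cheapest assignment that respects the capacities:
  #1 (cap 12, load 10): N2, N5 — cost 3×5 + 7×7 = 64
  #2 (cap 22, load 17): N1, N3, N4 — cost 5×2 + 8×5 + 4×4 = 66
  Shipping 130, fixed 178 → total 308.
  Any other capacity-feasible assignment to {#1, #2} ships for at least 130.
Compare {#2, #3}: its best feasible assignment gives total 326.
Compare {#1, #3}: its best feasible assignment gives total 350.
Every other set of open sites that can feasibly serve all demand totals ≥ 326 even under its best assignment. Minimum: 308.

308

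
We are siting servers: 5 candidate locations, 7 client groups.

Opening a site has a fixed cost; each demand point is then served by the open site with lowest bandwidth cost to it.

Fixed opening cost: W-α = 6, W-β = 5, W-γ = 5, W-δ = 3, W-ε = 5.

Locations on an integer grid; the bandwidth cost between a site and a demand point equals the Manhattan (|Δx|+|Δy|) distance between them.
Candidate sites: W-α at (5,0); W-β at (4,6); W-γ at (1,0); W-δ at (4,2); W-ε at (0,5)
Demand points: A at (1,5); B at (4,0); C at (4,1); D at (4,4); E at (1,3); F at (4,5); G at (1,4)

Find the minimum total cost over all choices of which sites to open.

Open {W-δ, W-ε}: assign each demand point to its cheapest open site.
  A→W-ε 1, B→W-δ 2, C→W-δ 1, D→W-δ 2, E→W-ε 3, F→W-δ 3, G→W-ε 2
  bandwidth cost 14, fixed 8 → total 22.
Compare {W-β, W-δ, W-ε}: bandwidth cost 12 + fixed 13 = 25.
Compare {W-δ}: bandwidth cost 23 + fixed 3 = 26.
Compare {W-β, W-δ}: bandwidth cost 19 + fixed 8 = 27.
All other subsets cost ≥ 25. Minimum total cost: 22.

22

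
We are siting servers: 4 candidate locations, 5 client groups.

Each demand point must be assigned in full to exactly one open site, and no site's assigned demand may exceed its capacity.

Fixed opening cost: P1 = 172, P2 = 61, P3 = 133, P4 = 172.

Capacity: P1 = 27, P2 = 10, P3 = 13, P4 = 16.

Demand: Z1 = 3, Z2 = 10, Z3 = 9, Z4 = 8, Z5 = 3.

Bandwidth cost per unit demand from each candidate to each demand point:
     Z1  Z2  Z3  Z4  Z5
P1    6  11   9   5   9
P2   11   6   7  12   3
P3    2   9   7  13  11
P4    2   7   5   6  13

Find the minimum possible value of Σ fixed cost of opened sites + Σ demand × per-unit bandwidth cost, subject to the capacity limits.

459

Open {P1, P2}; cheapest assignment that respects the capacities:
  P1 (cap 27, load 23): Z1, Z3, Z4, Z5 — cost 3×6 + 9×9 + 8×5 + 3×9 = 166
  P2 (cap 10, load 10): Z2 — cost 10×6 = 60
  Shipping 226, fixed 233 → total 459.
  Any other capacity-feasible assignment to {P1, P2} ships for at least 226.
Compare {P1, P3}: its best feasible assignment gives total 549.
Compare {P1, P2, P3}: its best feasible assignment gives total 562.
Every other set of open sites that can feasibly serve all demand totals ≥ 549 even under its best assignment. Minimum: 459.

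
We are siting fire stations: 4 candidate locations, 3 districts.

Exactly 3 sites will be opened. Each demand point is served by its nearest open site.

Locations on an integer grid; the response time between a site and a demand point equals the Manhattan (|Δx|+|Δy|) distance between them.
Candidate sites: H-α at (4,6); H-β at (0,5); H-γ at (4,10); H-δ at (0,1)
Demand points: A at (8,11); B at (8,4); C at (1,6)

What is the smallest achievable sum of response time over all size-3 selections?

Open {H-α, H-β, H-γ}.
  A→H-γ 5, B→H-α 6, C→H-β 2  ⇒ total 13.
Compare {H-α, H-γ, H-δ}: total 14.
Compare {H-β, H-γ, H-δ}: total 16.
No size-3 selection does better; minimum is 13.

13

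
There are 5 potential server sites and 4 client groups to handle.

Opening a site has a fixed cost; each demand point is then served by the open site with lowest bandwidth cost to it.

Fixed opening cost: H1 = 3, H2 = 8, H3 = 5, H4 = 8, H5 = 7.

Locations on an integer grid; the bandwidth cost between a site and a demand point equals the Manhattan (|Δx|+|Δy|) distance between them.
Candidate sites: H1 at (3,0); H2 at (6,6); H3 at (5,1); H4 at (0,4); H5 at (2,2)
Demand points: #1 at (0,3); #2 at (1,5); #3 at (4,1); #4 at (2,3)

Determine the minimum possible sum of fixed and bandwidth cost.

Open {H5}: assign each demand point to its cheapest open site.
  #1→H5 3, #2→H5 4, #3→H5 3, #4→H5 1
  bandwidth cost 11, fixed 7 → total 18.
Compare {H1, H4}: bandwidth cost 8 + fixed 11 = 19.
Compare {H1, H5}: bandwidth cost 10 + fixed 10 = 20.
Compare {H3, H4}: bandwidth cost 7 + fixed 13 = 20.
All other subsets cost ≥ 19. Minimum total cost: 18.

18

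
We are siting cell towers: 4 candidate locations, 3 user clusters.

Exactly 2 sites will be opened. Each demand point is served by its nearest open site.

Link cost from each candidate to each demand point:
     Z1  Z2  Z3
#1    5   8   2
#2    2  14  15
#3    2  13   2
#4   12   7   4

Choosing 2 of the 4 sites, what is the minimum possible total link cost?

11

Open {#3, #4}.
  Z1→#3 2, Z2→#4 7, Z3→#3 2  ⇒ total 11.
Compare {#1, #2}: total 12.
Compare {#1, #3}: total 12.
No size-2 selection does better; minimum is 11.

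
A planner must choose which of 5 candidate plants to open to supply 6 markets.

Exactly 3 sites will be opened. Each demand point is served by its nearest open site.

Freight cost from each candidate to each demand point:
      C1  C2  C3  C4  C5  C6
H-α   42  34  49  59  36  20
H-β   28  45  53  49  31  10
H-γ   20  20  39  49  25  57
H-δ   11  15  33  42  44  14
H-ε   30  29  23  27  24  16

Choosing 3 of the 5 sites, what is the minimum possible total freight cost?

Open {H-β, H-δ, H-ε}.
  C1→H-δ 11, C2→H-δ 15, C3→H-ε 23, C4→H-ε 27, C5→H-ε 24, C6→H-β 10  ⇒ total 110.
Compare {H-α, H-δ, H-ε}: total 114.
Compare {H-γ, H-δ, H-ε}: total 114.
No size-3 selection does better; minimum is 110.

110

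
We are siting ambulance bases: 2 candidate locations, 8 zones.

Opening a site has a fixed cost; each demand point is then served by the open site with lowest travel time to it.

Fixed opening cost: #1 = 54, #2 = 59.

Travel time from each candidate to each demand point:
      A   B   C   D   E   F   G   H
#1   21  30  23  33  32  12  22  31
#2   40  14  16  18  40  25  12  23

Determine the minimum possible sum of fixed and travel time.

247

Open {#2}: assign each demand point to its cheapest open site.
  A→#2 40, B→#2 14, C→#2 16, D→#2 18, E→#2 40, F→#2 25, G→#2 12, H→#2 23
  travel time 188, fixed 59 → total 247.
Compare {#1}: travel time 204 + fixed 54 = 258.
Compare {#1, #2}: travel time 148 + fixed 113 = 261.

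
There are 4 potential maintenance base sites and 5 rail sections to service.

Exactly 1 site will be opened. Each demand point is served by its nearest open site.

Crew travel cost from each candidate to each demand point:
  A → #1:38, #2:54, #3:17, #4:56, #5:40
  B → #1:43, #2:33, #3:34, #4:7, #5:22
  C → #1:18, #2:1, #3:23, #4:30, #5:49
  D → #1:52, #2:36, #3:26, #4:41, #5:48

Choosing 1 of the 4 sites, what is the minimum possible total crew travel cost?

121

Open {C}.
  #1→C 18, #2→C 1, #3→C 23, #4→C 30, #5→C 49  ⇒ total 121.
Compare {B}: total 139.
Compare {D}: total 203.
No size-1 selection does better; minimum is 121.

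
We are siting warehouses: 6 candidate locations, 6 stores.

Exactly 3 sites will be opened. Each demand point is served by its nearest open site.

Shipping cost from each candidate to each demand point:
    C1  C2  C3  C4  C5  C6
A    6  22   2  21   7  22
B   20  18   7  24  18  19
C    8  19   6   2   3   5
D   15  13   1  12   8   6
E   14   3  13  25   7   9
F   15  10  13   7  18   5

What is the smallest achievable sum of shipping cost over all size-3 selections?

21

Open {A, C, E}.
  C1→A 6, C2→E 3, C3→A 2, C4→C 2, C5→C 3, C6→C 5  ⇒ total 21.
Compare {C, D, E}: total 22.
Compare {B, C, E}: total 27.
No size-3 selection does better; minimum is 21.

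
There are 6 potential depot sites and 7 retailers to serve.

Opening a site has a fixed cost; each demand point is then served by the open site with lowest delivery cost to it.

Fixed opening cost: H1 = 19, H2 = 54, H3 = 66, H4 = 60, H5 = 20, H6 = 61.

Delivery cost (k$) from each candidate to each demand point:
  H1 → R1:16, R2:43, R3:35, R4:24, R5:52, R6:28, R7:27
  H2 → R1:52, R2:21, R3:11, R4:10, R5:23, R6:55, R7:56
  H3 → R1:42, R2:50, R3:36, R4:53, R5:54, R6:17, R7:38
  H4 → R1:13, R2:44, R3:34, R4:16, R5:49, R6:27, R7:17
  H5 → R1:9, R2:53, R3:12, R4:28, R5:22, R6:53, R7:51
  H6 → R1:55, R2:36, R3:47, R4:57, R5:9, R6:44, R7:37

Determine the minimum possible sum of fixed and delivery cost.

Open {H1, H5}: assign each demand point to its cheapest open site.
  R1→H5 9, R2→H1 43, R3→H5 12, R4→H1 24, R5→H5 22, R6→H1 28, R7→H1 27
  delivery cost 165, fixed 39 → total 204.
Compare {H1, H2}: delivery cost 136 + fixed 73 = 209.
Compare {H1, H2, H5}: delivery cost 128 + fixed 93 = 221.
Compare {H4, H5}: delivery cost 147 + fixed 80 = 227.
All other subsets cost ≥ 209. Minimum total cost: 204.

204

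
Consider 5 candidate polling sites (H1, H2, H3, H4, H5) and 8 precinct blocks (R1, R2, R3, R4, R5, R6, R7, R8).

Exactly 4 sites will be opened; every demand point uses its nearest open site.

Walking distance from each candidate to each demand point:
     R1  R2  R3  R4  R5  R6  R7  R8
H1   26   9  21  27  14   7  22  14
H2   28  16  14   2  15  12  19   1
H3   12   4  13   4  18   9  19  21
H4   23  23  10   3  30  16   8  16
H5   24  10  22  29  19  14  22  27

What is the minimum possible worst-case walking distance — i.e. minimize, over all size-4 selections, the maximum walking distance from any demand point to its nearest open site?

Open {H1, H2, H3, H4}.
  Farthest demand point is R5 at walking distance 14 (to H1); all others are ≤ 14.
With {H1, H3, H4, H5} the worst case is 14.
With {H2, H3, H4, H5} the worst case is 15.
No size-4 selection achieves below 14.

14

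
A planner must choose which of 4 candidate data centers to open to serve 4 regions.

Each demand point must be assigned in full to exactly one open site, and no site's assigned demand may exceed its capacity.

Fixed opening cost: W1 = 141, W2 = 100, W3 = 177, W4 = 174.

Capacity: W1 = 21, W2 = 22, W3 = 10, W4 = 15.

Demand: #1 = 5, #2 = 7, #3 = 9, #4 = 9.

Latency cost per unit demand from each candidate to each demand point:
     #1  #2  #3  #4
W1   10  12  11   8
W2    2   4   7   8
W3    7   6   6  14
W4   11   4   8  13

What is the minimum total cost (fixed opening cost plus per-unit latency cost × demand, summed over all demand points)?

Open {W1, W2}; cheapest assignment that respects the capacities:
  W1 (cap 21, load 9): #4 — cost 9×8 = 72
  W2 (cap 22, load 21): #1, #2, #3 — cost 5×2 + 7×4 + 9×7 = 101
  Shipping 173, fixed 241 → total 414.
  Any other capacity-feasible assignment to {W1, W2} ships for at least 173.
Compare {W2, W3}: its best feasible assignment gives total 441.
Compare {W2, W4}: its best feasible assignment gives total 456.
Every other set of open sites that can feasibly serve all demand totals ≥ 441 even under its best assignment. Minimum: 414.

414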